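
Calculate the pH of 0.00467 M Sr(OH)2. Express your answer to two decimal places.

pH = 11.97

Sr(OH)2 is a strong base (each formula unit releases 2 OH-); [OH-] = 0.00934 M.
pOH = -log(0.00934) = 2.03
pH = 14.00 - 2.03 = 11.97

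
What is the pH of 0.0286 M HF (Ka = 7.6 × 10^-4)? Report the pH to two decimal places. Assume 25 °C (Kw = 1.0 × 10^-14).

HF ⇌ F- + H+
Ka = [H+]²/(0.0286 − [H+]) = 7.6 × 10^-4
Here C₀/Ka ≈ 37.6, so the small-[H+] approximation fails. Use the quadratic:
[H+] = [−0.00076 + √(0.00076² + 8.69e-05)]/2 = 4.30 × 10^-3 M
pH = −log(4.30 × 10^-3) = 2.37

pH = 2.37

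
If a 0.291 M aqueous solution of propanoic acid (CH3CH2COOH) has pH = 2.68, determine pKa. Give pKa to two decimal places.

pKa = 4.82

[H+] = 10^(-2.68) = 2.09 × 10^-3 M
At equilibrium [HA] = 0.291 − 2.09 × 10^-3 = 2.89 × 10^-1 M
Ka = [H+][A-]/[HA] = (2.09 × 10^-3)² / 2.89 × 10^-1 = 1.51 × 10^-5
pKa = -log(1.51 × 10^-5) = 4.82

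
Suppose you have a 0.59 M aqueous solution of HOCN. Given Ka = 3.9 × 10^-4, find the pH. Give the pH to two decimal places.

pH = 1.82

HOCN ⇌ OCN- + H+
From the ICE table, Ka = [H+]²/(0.59 − [H+]) = 3.9 × 10^-4.
Neglecting [H+] in the denominator: [H+] = √(3.9 × 10^-4 × 0.59) = 1.52 × 10^-2 M
pH = −log[H+] = −log(1.52 × 10^-2) = 1.82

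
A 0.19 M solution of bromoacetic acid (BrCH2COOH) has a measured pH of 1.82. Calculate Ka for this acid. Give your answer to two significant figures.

[H+] = 10^(-1.82) = 1.51 × 10^-2 M
At equilibrium [HA] = 0.19 − 1.51 × 10^-2 = 1.75 × 10^-1 M
Ka = [H+][A-]/[HA] = (1.51 × 10^-2)² / 1.75 × 10^-1 = 1.3 × 10^-3

Ka = 1.3 × 10^-3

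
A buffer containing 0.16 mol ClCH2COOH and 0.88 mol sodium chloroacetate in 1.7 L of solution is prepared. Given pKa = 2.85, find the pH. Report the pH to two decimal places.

pH = pKa + log([A⁻]/[HA]) = 2.85 + log(0.88/0.16)
pH = 2.85 + (+0.740) = 3.59

pH = 3.59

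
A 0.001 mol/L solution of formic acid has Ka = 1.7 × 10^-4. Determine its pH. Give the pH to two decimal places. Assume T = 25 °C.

pH = 3.47

HCOOH ⇌ HCOO- + H+
Ka = [H+]²/(0.001 − [H+]) = 1.7 × 10^-4
[H+] is not negligible relative to C₀; solve [H+]² + 0.00017·[H+] − 1.7e-07 = 0.
[H+] = (−Ka + √(Ka² + 4·Ka·C₀))/2 = 3.36 × 10^-4 M
pH = −log(3.36 × 10^-4) = 3.47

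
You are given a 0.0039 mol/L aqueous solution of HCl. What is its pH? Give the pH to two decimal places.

pH = 2.41

HCl is a strong acid and dissociates completely, so [H+] = 0.0039 M.
pH = -log(0.0039) = 2.41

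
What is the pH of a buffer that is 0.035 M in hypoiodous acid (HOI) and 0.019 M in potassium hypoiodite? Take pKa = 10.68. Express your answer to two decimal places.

Henderson–Hasselbalch: pH = pKa + log([OI-]/[HOI]) = 10.68 + log(0.019/0.035)
pH = 10.68 + (-0.265) = 10.41

pH = 10.41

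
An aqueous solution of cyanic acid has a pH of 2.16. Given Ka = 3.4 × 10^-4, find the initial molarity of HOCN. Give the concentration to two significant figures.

[H+] = 10^(-2.16) = 6.92 × 10^-3 M = x
Ka = x²/(C₀ − x) ⇒ C₀ = x + x²/Ka
C₀ = 6.92 × 10^-3 + (6.92 × 10^-3)²/(3.4 × 10^-4) = 1.48 × 10^-1 M

C₀ = 1.5 × 10^-1 M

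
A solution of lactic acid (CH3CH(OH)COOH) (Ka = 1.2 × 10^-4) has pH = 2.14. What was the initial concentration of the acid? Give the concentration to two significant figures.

C₀ = 4.4 × 10^-1 M

[H+] = 10^(-2.14) = 7.24 × 10^-3 M = x
Ka = x²/(C₀ − x) ⇒ C₀ = x + x²/Ka
C₀ = 7.24 × 10^-3 + (7.24 × 10^-3)²/(1.2 × 10^-4) = 4.44 × 10^-1 M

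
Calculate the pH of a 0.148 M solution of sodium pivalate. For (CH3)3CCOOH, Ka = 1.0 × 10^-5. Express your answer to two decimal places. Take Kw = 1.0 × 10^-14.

(CH3)3CCOO- is the conjugate base of the weak acid (CH3)3CCOOH.
Kb = Kw/Ka = 1.0×10^-14 / 1.0 × 10^-5 = 1.00 × 10^-9
Kb = x²/(0.148 − x) = 1.00 × 10^-9
Since Kb ≪ C₀, x ≈ √(Kb·C₀) = 1.22 × 10^-5 M.
(x/C₀ = 0.0082% < 5%, so the approximation holds.)
pOH = 4.91, so pH = 14.00 − pOH = 9.09

pH = 9.09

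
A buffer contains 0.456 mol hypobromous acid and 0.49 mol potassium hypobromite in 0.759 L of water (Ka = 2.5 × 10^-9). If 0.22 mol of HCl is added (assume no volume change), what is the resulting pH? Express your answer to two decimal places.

Added H+ converts OBr- to HOBr: HOBr → 0.676 mol, OBr- → 0.27 mol.
pKa = −log(2.5 × 10^-9) = 8.602
pH = pKa + log([A⁻]/[HA]) = 8.602 + log(0.27/0.676) = 8.602 -0.399

pH = 8.20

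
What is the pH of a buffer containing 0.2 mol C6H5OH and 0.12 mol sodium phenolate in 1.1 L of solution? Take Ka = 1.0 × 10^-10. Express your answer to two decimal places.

pKa = −log(1.0 × 10^-10) = 10.000
Using pH = pKa + log([base]/[acid]) with [base]/[acid] = 0.12/0.2:
pH = 10.000 + (-0.222) = 9.78

pH = 9.78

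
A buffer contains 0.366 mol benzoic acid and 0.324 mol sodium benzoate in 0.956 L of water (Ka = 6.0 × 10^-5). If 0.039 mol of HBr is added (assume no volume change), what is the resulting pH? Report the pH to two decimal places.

pH = 4.07

After neutralization: n(C6H5COOH) = 0.405 mol, n(C6H5COO-) = 0.285 mol.
pKa = −log(6.0 × 10^-5) = 4.222
pH = pKa + log(n_C6H5COO-/n_C6H5COOH) = 4.222 + log(0.285/0.405) = 4.222 + (-0.153)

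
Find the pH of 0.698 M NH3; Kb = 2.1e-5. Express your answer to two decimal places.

NH3 + H2O ⇌ NH4+ + OH-
Kb = [OH-]²/(0.698 − [OH-]) = 2.1 × 10^-5
Since Kb ≪ C₀, [OH-] ≈ √(Kb·C₀) = 3.83 × 10^-3 M.
pOH = 2.42, so pH = 14.00 − pOH = 11.58

pH = 11.58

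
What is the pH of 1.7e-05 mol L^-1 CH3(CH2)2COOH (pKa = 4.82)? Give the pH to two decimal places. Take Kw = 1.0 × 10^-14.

pH = 4.99

CH3(CH2)2COOH ⇌ CH3(CH2)2COO- + H+
Ka = 10^(−4.82) = 1.51 × 10^-5
Let x = [H+] at equilibrium. Ka = x²/(1.7e-05 − x).
x is not negligible relative to C₀; solve x² + 1.51e-05·x − 2.57e-10 = 0.
x = [−1.51e-05 + √(1.51e-05² + 1.03e-09)]/2 = 1.02 × 10^-5 M
pH = −log(1.02 × 10^-5) = 4.99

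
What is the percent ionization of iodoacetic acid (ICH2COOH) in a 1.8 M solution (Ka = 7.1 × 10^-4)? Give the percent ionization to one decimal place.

2.0%

ICH2COOH ⇌ ICH2COO- + H+; let x = [H+] at equilibrium.
x ≈ √(Ka·C₀) = √(7.1 × 10^-4 × 1.8) = 3.57 × 10^-2 M
% ionization = x/C₀ × 100% = 3.57 × 10^-2/1.8 × 100% = 2.0%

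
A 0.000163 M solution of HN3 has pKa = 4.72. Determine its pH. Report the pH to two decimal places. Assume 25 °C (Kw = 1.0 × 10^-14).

pH = 4.33

HN3 ⇌ N3- + H+
Ka = 10^(−4.72) = 1.91 × 10^-5
Let x = [H+] at equilibrium. Ka = x²/(0.000163 − x).
The 5% rule fails; solving x² + Ka·x − Ka·C₀ = 0 exactly:
x = [−1.91e-05 + √(1.91e-05² + 1.25e-08)]/2 = 4.71 × 10^-5 M
pH = −log[H+] = −log(4.71 × 10^-5) = 4.33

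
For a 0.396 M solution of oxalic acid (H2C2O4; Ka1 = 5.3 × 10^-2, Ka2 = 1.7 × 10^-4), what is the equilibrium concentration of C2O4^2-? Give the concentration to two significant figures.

1.7 × 10^-4 M

First ionization gives [H+] ≈ [HC2O4-] = 1.21 × 10^-1 M.
Second step: Ka2 = [H+][C2O4^2-]/[HC2O4-] ≈ [C2O4^2-] (since [H+] ≈ [HC2O4-]).
So [C2O4^2-] ≈ Ka2.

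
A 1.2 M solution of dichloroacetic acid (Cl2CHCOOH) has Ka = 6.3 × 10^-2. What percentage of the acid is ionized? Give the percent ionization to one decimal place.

Cl2CHCOOH ⇌ Cl2CHCOO- + H+; let x = [H+] at equilibrium.
Ka = x²/(C₀ − x); solving the quadratic gives x = 2.45 × 10^-1 M.
Fraction ionized = 2.45 × 10^-1 / 1.2 = 0.2042 → 20.4%

20.4%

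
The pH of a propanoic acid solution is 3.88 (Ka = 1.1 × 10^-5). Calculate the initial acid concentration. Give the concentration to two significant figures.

[H+] = 10^(-3.88) = 1.32 × 10^-4 M = x
Ka = x²/(C₀ − x) ⇒ C₀ = x + x²/Ka
C₀ = 1.32 × 10^-4 + (1.32 × 10^-4)²/(1.1 × 10^-5) = 1.72 × 10^-3 M

C₀ = 1.7 × 10^-3 M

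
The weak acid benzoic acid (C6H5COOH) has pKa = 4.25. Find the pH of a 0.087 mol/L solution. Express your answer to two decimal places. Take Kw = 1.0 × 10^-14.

pH = 2.66

C6H5COOH ⇌ C6H5COO- + H+
Ka = 10^(−4.25) = 5.62 × 10^-5
From the ICE table, Ka = [H+]²/(0.087 − [H+]) = 5.62 × 10^-5.
Since Ka ≪ C₀, [H+] ≈ √(Ka·C₀) = 2.21 × 10^-3 M.
Check: 2.5% ionized — well under 5%, approximation valid.
pH = −log[H+] = −log(2.21 × 10^-3) = 2.66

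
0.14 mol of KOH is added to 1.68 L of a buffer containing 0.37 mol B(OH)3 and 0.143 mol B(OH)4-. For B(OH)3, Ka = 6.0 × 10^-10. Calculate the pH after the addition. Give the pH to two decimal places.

After neutralization: n(B(OH)3) = 0.23 mol, n(B(OH)4-) = 0.283 mol.
pKa = −log(6.0 × 10^-10) = 9.222
pH = pKa + log(n_B(OH)4-/n_B(OH)3) = 9.222 + log(0.283/0.23) = 9.222 + (+0.090)

pH = 9.31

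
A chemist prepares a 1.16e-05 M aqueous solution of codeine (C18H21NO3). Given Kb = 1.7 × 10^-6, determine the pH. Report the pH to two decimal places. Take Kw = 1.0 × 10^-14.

C18H21NO3 + H2O ⇌ C18H22NO3+ + OH-
From the ICE table, Kb = [OH-]²/(1.16e-05 − [OH-]) = 1.7 × 10^-6.
Here C₀/Kb ≈ 6.82, so the small-[OH-] approximation fails. Use the quadratic:
[OH-] = [−1.7e-06 + √(1.7e-06² + 7.89e-11)]/2 = 3.67 × 10^-6 M
pOH = −log(3.67 × 10^-6) = 5.44; pH = 14.00 − 5.44 = 8.56

pH = 8.56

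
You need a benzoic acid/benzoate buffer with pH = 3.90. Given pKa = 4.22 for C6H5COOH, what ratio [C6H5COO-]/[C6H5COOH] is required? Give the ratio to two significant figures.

pH = pKa + log(r) ⇒ log(r) = 3.90 − 4.22 = -0.32
r = [C6H5COO-]/[C6H5COOH] = 10^(-0.32) = 0.479

ratio = 0.48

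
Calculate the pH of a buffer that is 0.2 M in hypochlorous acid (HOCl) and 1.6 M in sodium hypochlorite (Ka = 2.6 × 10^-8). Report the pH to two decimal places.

pKa = −log(2.6 × 10^-8) = 7.585
pH = pKa + log([A⁻]/[HA]) = 7.585 + log(1.6/0.2)
pH = 7.585 + (+0.903) = 8.49

pH = 8.49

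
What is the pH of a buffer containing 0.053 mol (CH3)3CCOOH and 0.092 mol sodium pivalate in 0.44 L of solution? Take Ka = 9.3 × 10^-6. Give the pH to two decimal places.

pKa = −log(9.3 × 10^-6) = 5.032
Using pH = pKa + log([base]/[acid]) with [base]/[acid] = 0.092/0.053:
pH = 5.032 + (+0.240) = 5.27

pH = 5.27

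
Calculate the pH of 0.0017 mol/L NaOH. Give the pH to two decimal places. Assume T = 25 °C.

NaOH is a strong base; [OH-] = 0.0017 M.
pOH = -log(0.0017) = 2.77
pH = 14.00 - 2.77 = 11.23

pH = 11.23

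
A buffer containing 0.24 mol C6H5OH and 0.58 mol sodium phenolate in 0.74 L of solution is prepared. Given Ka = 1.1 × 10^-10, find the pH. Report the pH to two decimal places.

pH = 10.34

pKa = −log(1.1 × 10^-10) = 9.959
Henderson–Hasselbalch: pH = pKa + log([C6H5O-]/[C6H5OH]) = 9.959 + log(0.58/0.24)
pH = 9.959 + (+0.383) = 10.34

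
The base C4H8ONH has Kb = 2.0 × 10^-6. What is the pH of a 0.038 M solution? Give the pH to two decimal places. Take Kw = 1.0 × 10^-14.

pH = 10.44

C4H8ONH + H2O ⇌ C4H8ONH2+ + OH-
Kb = [OH-]²/(0.038 − [OH-]) = 2.0 × 10^-6
Assume [OH-] ≪ 0.038: [OH-] ≈ √(2.0 × 10^-6 × 0.038) = 2.76 × 10^-4 M
Check: 0.73% ionized — well under 5%, approximation valid.
pOH = 3.56, so pH = 14.00 − pOH = 10.44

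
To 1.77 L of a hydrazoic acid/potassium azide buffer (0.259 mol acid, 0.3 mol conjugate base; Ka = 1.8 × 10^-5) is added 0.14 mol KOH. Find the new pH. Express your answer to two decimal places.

After neutralization: n(HN3) = 0.119 mol, n(N3-) = 0.44 mol.
pKa = −log(1.8 × 10^-5) = 4.745
Henderson–Hasselbalch with mole ratio 0.44/0.119: pH = 4.745 + (+0.568)

pH = 5.31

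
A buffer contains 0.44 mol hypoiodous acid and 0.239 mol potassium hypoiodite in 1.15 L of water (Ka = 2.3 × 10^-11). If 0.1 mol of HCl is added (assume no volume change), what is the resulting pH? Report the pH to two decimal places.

pH = 10.05

Added H+ converts OI- to HOI: HOI → 0.54 mol, OI- → 0.139 mol.
pKa = −log(2.3 × 10^-11) = 10.638
Henderson–Hasselbalch with mole ratio 0.139/0.54: pH = 10.638 + (-0.589)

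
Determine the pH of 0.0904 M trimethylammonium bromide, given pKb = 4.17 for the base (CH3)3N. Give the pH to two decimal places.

(CH3)3NH+ is the conjugate acid of the weak base (CH3)3N.
Kb = 10^(−4.17) = 6.76 × 10^-5
Ka = Kw/Kb = 1.0×10^-14 / 6.76 × 10^-5 = 1.48 × 10^-10
From the ICE table, Ka = x²/(0.0904 − x) = 1.48 × 10^-10.
Since Ka ≪ C₀, x ≈ √(Ka·C₀) = 3.66 × 10^-6 M.
(x/C₀ = 0.004% < 5%, so the approximation holds.)
pH = −log[H+] = −log(3.66 × 10^-6) = 5.44

pH = 5.44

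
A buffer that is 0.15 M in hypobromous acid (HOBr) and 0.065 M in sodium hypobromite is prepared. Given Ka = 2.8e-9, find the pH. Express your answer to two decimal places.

pH = 8.19

pKa = −log(2.8 × 10^-9) = 8.553
Using pH = pKa + log([base]/[acid]) with [base]/[acid] = 0.065/0.15:
pH = 8.553 + (-0.363) = 8.19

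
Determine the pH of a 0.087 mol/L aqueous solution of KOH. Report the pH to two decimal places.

pH = 12.94

KOH is a strong base; [OH-] = 0.087 M.
pOH = -log(0.087) = 1.06
pH = 14.00 - 1.06 = 12.94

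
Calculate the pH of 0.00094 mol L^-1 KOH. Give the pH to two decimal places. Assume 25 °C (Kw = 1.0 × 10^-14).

pH = 10.97

KOH is a strong base; [OH-] = 0.00094 M.
pOH = -log(0.00094) = 3.03
pH = 14.00 - 3.03 = 10.97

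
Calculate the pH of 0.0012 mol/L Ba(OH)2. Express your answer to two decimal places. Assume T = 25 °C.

pH = 11.38

Ba(OH)2 is a strong base (each formula unit releases 2 OH-); [OH-] = 0.0024 M.
pOH = -log(0.0024) = 2.62
pH = 14.00 - 2.62 = 11.38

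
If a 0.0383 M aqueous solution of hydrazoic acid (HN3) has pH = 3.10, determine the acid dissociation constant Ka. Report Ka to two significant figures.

Ka = 1.7 × 10^-5

[H+] = 10^(-3.10) = 7.94 × 10^-4 M
At equilibrium [HA] = 0.0383 − 7.94 × 10^-4 = 3.75 × 10^-2 M
Ka = [H+][A-]/[HA] = (7.94 × 10^-4)² / 3.75 × 10^-2 = 1.7 × 10^-5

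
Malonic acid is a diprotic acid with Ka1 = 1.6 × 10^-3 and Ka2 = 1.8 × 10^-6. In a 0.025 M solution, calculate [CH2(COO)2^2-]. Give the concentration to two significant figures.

1.8 × 10^-6 M

First ionization gives [H+] ≈ [CH2(COOH)COO-] = 5.57 × 10^-3 M.
Second step: Ka2 = [H+][CH2(COO)2^2-]/[CH2(COOH)COO-] ≈ [CH2(COO)2^2-] (since [H+] ≈ [CH2(COOH)COO-]).
So [CH2(COO)2^2-] ≈ Ka2.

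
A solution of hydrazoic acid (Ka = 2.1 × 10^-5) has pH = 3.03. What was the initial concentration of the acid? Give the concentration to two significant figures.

C₀ = 4.2 × 10^-2 M

[H+] = 10^(-3.03) = 9.33 × 10^-4 M = x
Ka = x²/(C₀ − x) ⇒ C₀ = x + x²/Ka
C₀ = 9.33 × 10^-4 + (9.33 × 10^-4)²/(2.1 × 10^-5) = 4.24 × 10^-2 M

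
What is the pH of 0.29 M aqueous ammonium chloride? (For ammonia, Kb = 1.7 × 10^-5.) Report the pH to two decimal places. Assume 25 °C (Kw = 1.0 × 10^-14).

pH = 4.88

NH4+ is the conjugate acid of the weak base NH3.
Ka = Kw/Kb = 1.0×10^-14 / 1.7 × 10^-5 = 5.88 × 10^-10
Let x = [H+] at equilibrium. Ka = x²/(0.29 − x).
Since Ka ≪ C₀, x ≈ √(Ka·C₀) = 1.31 × 10^-5 M.
(x/C₀ = 0.0045% < 5%, so the approximation holds.)
pH = −log[H+] = −log(1.31 × 10^-5) = 4.88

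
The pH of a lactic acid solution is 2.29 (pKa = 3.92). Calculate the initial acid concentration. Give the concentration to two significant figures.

C₀ = 2.2 × 10^-1 M

[H+] = 10^(-2.29) = 5.13 × 10^-3 M = x
Ka = 10^(−3.92) = 1.20 × 10^-4
Ka = x²/(C₀ − x) ⇒ C₀ = x + x²/Ka
C₀ = 5.13 × 10^-3 + (5.13 × 10^-3)²/(1.20 × 10^-4) = 2.24 × 10^-1 M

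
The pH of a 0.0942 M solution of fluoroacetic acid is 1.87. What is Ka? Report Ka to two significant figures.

[H+] = 10^(-1.87) = 1.35 × 10^-2 M
At equilibrium [HA] = 0.0942 − 1.35 × 10^-2 = 8.07 × 10^-2 M
Ka = [H+][A-]/[HA] = (1.35 × 10^-2)² / 8.07 × 10^-2 = 2.3 × 10^-3

Ka = 2.3 × 10^-3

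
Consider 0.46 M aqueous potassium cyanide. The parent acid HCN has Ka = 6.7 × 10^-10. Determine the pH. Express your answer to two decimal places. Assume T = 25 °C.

pH = 11.42

CN- is the conjugate base of the weak acid HCN.
Kb = Kw/Ka = 1.0×10^-14 / 6.7 × 10^-10 = 1.49 × 10^-5
Kb = [OH-]²/(0.46 − [OH-]) = 1.49 × 10^-5
Since Kb ≪ C₀, [OH-] ≈ √(Kb·C₀) = 2.62 × 10^-3 M.
pOH = −log(2.62 × 10^-3) = 2.58; pH = 14.00 − 2.58 = 11.42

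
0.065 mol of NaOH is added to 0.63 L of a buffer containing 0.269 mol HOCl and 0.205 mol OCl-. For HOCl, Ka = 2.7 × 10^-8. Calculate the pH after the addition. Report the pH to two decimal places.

OH- converts HOCl to OCl-: HOCl → 0.204 mol, OCl- → 0.27 mol.
pKa = −log(2.7 × 10^-8) = 7.569
Henderson–Hasselbalch with mole ratio 0.27/0.204: pH = 7.569 + (+0.122)

pH = 7.69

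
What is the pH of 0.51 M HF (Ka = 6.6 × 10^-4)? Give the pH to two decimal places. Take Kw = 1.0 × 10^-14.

HF ⇌ F- + H+
From the ICE table, Ka = [H+]²/(0.51 − [H+]) = 6.6 × 10^-4.
Assume [H+] ≪ 0.51: [H+] ≈ √(6.6 × 10^-4 × 0.51) = 1.83 × 10^-2 M
Check: 3.6% ionized — well under 5%, approximation valid.
pH = −log(1.83 × 10^-2) = 1.74

pH = 1.74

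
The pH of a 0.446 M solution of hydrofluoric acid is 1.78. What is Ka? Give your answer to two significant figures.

[H+] = 10^(-1.78) = 1.66 × 10^-2 M
At equilibrium [HA] = 0.446 − 1.66 × 10^-2 = 4.29 × 10^-1 M
Ka = [H+][A-]/[HA] = (1.66 × 10^-2)² / 4.29 × 10^-1 = 6.4 × 10^-4

Ka = 6.4 × 10^-4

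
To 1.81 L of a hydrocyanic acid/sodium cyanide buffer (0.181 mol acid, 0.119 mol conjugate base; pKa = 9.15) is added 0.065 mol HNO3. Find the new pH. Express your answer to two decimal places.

pH = 8.49

After neutralization: n(HCN) = 0.246 mol, n(CN-) = 0.054 mol.
pH = pKa + log(n_CN-/n_HCN) = 9.15 + log(0.054/0.246) = 9.15 + (-0.659)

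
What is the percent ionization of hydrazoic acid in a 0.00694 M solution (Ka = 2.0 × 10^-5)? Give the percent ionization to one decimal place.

5.2%

HN3 ⇌ N3- + H+; let x = [H+] at equilibrium.
Ka = x²/(C₀ − x); solving the quadratic gives x = 3.63 × 10^-4 M.
Fraction ionized = 3.63 × 10^-4 / 0.00694 = 0.0523 → 5.2%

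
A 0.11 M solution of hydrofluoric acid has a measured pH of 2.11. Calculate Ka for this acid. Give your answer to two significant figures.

Ka = 5.9 × 10^-4

[H+] = 10^(-2.11) = 7.76 × 10^-3 M
At equilibrium [HA] = 0.11 − 7.76 × 10^-3 = 1.02 × 10^-1 M
Ka = [H+][A-]/[HA] = (7.76 × 10^-3)² / 1.02 × 10^-1 = 5.9 × 10^-4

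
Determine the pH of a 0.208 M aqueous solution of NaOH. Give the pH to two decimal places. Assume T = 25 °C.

NaOH is a strong base; [OH-] = 0.208 M.
pOH = -log(0.208) = 0.68
pH = 14.00 - 0.68 = 13.32

pH = 13.32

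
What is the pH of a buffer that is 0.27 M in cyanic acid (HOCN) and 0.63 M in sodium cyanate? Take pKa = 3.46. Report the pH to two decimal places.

pH = 3.83

pH = pKa + log([A⁻]/[HA]) = 3.46 + log(0.63/0.27)
pH = 3.46 + (+0.368) = 3.83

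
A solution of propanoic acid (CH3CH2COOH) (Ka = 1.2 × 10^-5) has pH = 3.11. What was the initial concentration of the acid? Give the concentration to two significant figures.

C₀ = 5.1 × 10^-2 M

[H+] = 10^(-3.11) = 7.76 × 10^-4 M = x
Ka = x²/(C₀ − x) ⇒ C₀ = x + x²/Ka
C₀ = 7.76 × 10^-4 + (7.76 × 10^-4)²/(1.2 × 10^-5) = 5.10 × 10^-2 M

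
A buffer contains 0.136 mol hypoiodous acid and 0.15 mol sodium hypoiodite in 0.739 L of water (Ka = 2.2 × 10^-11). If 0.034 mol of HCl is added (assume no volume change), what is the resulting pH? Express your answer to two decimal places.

After neutralization: n(HOI) = 0.17 mol, n(OI-) = 0.116 mol.
pKa = −log(2.2 × 10^-11) = 10.658
pH = pKa + log([A⁻]/[HA]) = 10.658 + log(0.116/0.17) = 10.658 -0.166

pH = 10.49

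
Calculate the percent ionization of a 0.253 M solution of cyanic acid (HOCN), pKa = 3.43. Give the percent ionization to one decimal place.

3.8%

HOCN ⇌ OCN- + H+; let x = [H+] at equilibrium.
Ka = 10^(−3.43) = 3.72 × 10^-4
x ≈ √(Ka·C₀) = √(3.72 × 10^-4 × 0.253) = 9.70 × 10^-3 M
Fraction ionized = 9.70 × 10^-3 / 0.253 = 0.0383 → 3.8%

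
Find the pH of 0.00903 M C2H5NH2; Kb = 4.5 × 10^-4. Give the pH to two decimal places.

pH = 11.26

C2H5NH2 + H2O ⇌ C2H5NH3+ + OH-
From the ICE table, Kb = [OH-]²/(0.00903 − [OH-]) = 4.5 × 10^-4.
Here C₀/Kb ≈ 20.1, so the small-[OH-] approximation fails. Use the quadratic:
[OH-] = [−0.00045 + √(0.00045² + 1.63e-05)]/2 = 1.80 × 10^-3 M
pOH = −log(1.80 × 10^-3) = 2.74; pH = 14.00 − 2.74 = 11.26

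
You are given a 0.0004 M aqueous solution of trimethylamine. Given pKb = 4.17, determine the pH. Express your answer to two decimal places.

pH = 10.13

(CH3)3N + H2O ⇌ (CH3)3NH+ + OH-
Kb = 10^(−4.17) = 6.76 × 10^-5
Let x = [OH-] at equilibrium. Kb = x²/(0.0004 − x).
The 5% rule fails; solving x² + Kb·x − Kb·C₀ = 0 exactly:
x = [−6.76e-05 + √(6.76e-05² + 1.08e-07)]/2 = 1.34 × 10^-4 M
pOH = −log(1.34 × 10^-4) = 3.87; pH = 14.00 − 3.87 = 10.13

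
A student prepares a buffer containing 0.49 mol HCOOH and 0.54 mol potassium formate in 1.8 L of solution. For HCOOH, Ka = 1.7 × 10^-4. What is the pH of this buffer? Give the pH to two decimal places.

pH = 3.81

pKa = −log(1.7 × 10^-4) = 3.770
Henderson–Hasselbalch: pH = pKa + log([HCOO-]/[HCOOH]) = 3.770 + log(0.54/0.49)
pH = 3.770 + (+0.042) = 3.81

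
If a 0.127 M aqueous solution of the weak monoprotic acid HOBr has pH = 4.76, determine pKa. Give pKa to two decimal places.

[H+] = 10^(-4.76) = 1.74 × 10^-5 M
At equilibrium [HA] = 0.127 − 1.74 × 10^-5 = 1.27 × 10^-1 M
Ka = [H+][A-]/[HA] = (1.74 × 10^-5)² / 1.27 × 10^-1 = 2.38 × 10^-9
pKa = -log(2.38 × 10^-9) = 8.62

pKa = 8.62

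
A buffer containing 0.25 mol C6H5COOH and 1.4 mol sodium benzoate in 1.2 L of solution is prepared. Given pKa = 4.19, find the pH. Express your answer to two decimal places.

pH = 4.94

pH = pKa + log([A⁻]/[HA]) = 4.19 + log(1.4/0.25)
pH = 4.19 + (+0.748) = 4.94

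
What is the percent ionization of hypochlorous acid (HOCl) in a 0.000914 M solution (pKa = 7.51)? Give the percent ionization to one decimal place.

HOCl ⇌ OCl- + H+; let x = [H+] at equilibrium.
Ka = 10^(−7.51) = 3.09 × 10^-8
x ≈ √(Ka·C₀) = √(3.09 × 10^-8 × 0.000914) = 5.31 × 10^-6 M
Fraction ionized = 5.31 × 10^-6 / 0.000914 = 0.0058 → 0.6%

0.6%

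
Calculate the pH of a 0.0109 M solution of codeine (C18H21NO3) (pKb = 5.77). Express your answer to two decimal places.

pH = 10.13

C18H21NO3 + H2O ⇌ C18H22NO3+ + OH-
Kb = 10^(−5.77) = 1.70 × 10^-6
Kb = x²/(0.0109 − x) = 1.70 × 10^-6
Assume x ≪ 0.0109: x ≈ √(1.70 × 10^-6 × 0.0109) = 1.36 × 10^-4 M
Check: 1.2% ionized — well under 5%, approximation valid.
pOH = 3.87, so pH = 14.00 − pOH = 10.13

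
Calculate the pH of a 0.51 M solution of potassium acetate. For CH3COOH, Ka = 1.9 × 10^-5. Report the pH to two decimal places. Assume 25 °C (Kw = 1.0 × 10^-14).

CH3COO- is the conjugate base of the weak acid CH3COOH.
Kb = Kw/Ka = 1.0×10^-14 / 1.9 × 10^-5 = 5.26 × 10^-10
Kb = [OH-]²/(0.51 − [OH-]) = 5.26 × 10^-10
Neglecting [OH-] in the denominator: [OH-] = √(5.26 × 10^-10 × 0.51) = 1.64 × 10^-5 M
Check: 0.0032% ionized — well under 5%, approximation valid.
pOH = 4.79, so pH = 14.00 − pOH = 9.21

pH = 9.21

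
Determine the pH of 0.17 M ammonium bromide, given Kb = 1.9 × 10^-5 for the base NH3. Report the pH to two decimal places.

pH = 5.02

NH4+ is the conjugate acid of the weak base NH3.
Ka = Kw/Kb = 1.0×10^-14 / 1.9 × 10^-5 = 5.26 × 10^-10
From the ICE table, Ka = x²/(0.17 − x) = 5.26 × 10^-10.
Neglecting x in the denominator: x = √(5.26 × 10^-10 × 0.17) = 9.46 × 10^-6 M
Check: 0.0056% ionized — well under 5%, approximation valid.
pH = −log(9.46 × 10^-6) = 5.02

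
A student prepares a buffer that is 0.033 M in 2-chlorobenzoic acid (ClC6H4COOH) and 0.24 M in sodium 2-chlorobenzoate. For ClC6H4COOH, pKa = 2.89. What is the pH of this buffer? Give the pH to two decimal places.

pH = 3.75

pH = pKa + log([A⁻]/[HA]) = 2.89 + log(0.24/0.033)
pH = 2.89 + (+0.862) = 3.75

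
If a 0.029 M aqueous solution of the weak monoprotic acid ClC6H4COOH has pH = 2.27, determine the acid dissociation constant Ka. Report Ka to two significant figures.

Ka = 1.2 × 10^-3

[H+] = 10^(-2.27) = 5.37 × 10^-3 M
At equilibrium [HA] = 0.029 − 5.37 × 10^-3 = 2.36 × 10^-2 M
Ka = [H+][A-]/[HA] = (5.37 × 10^-3)² / 2.36 × 10^-2 = 1.2 × 10^-3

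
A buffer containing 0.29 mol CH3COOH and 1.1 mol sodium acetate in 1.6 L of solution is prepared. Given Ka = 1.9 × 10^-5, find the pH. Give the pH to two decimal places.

pKa = −log(1.9 × 10^-5) = 4.721
Using pH = pKa + log([base]/[acid]) with [base]/[acid] = 1.1/0.29:
pH = 4.721 + (+0.579) = 5.30

pH = 5.30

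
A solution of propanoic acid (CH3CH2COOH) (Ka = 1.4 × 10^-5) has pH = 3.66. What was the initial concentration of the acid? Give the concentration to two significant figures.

[H+] = 10^(-3.66) = 2.19 × 10^-4 M = x
Ka = x²/(C₀ − x) ⇒ C₀ = x + x²/Ka
C₀ = 2.19 × 10^-4 + (2.19 × 10^-4)²/(1.4 × 10^-5) = 3.64 × 10^-3 M

C₀ = 3.6 × 10^-3 M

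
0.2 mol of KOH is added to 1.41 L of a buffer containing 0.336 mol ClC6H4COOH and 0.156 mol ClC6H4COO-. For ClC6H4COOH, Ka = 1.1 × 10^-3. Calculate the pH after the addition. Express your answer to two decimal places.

pH = 3.38

After neutralization: n(ClC6H4COOH) = 0.136 mol, n(ClC6H4COO-) = 0.356 mol.
pKa = −log(1.1 × 10^-3) = 2.959
pH = pKa + log(n_ClC6H4COO-/n_ClC6H4COOH) = 2.959 + log(0.356/0.136) = 2.959 + (+0.418)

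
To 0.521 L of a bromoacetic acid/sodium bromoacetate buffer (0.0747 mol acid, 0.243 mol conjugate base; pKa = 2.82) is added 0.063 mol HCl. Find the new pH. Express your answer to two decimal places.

pH = 2.94

After neutralization: n(BrCH2COOH) = 0.138 mol, n(BrCH2COO-) = 0.18 mol.
pH = pKa + log([A⁻]/[HA]) = 2.82 + log(0.18/0.138) = 2.82 +0.115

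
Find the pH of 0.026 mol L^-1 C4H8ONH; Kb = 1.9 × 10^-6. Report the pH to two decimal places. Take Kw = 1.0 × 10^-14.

pH = 10.35

C4H8ONH + H2O ⇌ C4H8ONH2+ + OH-
Let x = [OH-] at equilibrium. Kb = x²/(0.026 − x).
Assume x ≪ 0.026: x ≈ √(1.9 × 10^-6 × 0.026) = 2.22 × 10^-4 M
pOH = −log(2.22 × 10^-4) = 3.65; pH = 14.00 − 3.65 = 10.35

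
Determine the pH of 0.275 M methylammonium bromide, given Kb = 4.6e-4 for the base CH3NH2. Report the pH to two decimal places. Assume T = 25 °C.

pH = 5.61

CH3NH3+ is the conjugate acid of the weak base CH3NH2.
Ka = Kw/Kb = 1.0×10^-14 / 4.6 × 10^-4 = 2.17 × 10^-11
Ka = x²/(0.275 − x) = 2.17 × 10^-11
Neglecting x in the denominator: x = √(2.17 × 10^-11 × 0.275) = 2.44 × 10^-6 M
Check: 0.00089% ionized — well under 5%, approximation valid.
pH = −log[H+] = −log(2.44 × 10^-6) = 5.61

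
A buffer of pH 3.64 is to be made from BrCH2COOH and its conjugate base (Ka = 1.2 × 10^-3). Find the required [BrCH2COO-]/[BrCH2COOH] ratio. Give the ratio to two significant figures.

ratio = 5.2

pKa = -log(1.2 × 10^-3) = 2.921
pH = pKa + log(r) ⇒ log(r) = 3.64 − 2.921 = +0.719
r = [BrCH2COO-]/[BrCH2COOH] = 10^(+0.719) = 5.24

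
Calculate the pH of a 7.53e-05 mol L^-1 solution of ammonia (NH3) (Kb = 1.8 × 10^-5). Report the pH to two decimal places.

NH3 + H2O ⇌ NH4+ + OH-
From the ICE table, Kb = [OH-]²/(7.53e-05 − [OH-]) = 1.8 × 10^-5.
The 5% rule fails; solving [OH-]² + Kb·[OH-] − Kb·C₀ = 0 exactly:
[OH-] = [−1.8e-05 + √(1.8e-05² + 5.42e-09)]/2 = 2.89 × 10^-5 M
pOH = −log(2.89 × 10^-5) = 4.54; pH = 14.00 − 4.54 = 9.46

pH = 9.46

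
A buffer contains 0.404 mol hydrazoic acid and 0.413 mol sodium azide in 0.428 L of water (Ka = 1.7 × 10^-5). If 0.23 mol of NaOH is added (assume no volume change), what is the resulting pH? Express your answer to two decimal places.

OH- converts HN3 to N3-: HN3 → 0.174 mol, N3- → 0.643 mol.
pKa = −log(1.7 × 10^-5) = 4.770
Henderson–Hasselbalch with mole ratio 0.643/0.174: pH = 4.770 + (+0.568)

pH = 5.34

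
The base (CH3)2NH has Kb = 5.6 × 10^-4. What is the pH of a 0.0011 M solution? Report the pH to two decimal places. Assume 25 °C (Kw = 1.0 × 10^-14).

(CH3)2NH + H2O ⇌ (CH3)2NH2+ + OH-
Let x = [OH-] at equilibrium. Kb = x²/(0.0011 − x).
The 5% rule fails; solving x² + Kb·x − Kb·C₀ = 0 exactly:
x = (−Kb + √(Kb² + 4·Kb·C₀))/2 = 5.53 × 10^-4 M
pOH = −log(5.53 × 10^-4) = 3.26; pH = 14.00 − 3.26 = 10.74

pH = 10.74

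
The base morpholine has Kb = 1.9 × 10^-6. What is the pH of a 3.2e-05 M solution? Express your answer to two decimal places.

C4H8ONH + H2O ⇌ C4H8ONH2+ + OH-
Let x = [OH-] at equilibrium. Kb = x²/(3.2e-05 − x).
x is not negligible relative to C₀; solve x² + 1.9e-06·x − 6.08e-11 = 0.
x = [−1.9e-06 + √(1.9e-06² + 2.43e-10)]/2 = 6.91 × 10^-6 M
pOH = 5.16, so pH = 14.00 − pOH = 8.84

pH = 8.84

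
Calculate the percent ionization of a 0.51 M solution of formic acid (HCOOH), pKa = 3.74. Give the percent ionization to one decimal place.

HCOOH ⇌ HCOO- + H+; let x = [H+] at equilibrium.
Ka = 10^(−3.74) = 1.82 × 10^-4
x ≈ √(Ka·C₀) = √(1.82 × 10^-4 × 0.51) = 9.63 × 10^-3 M
% ionization = x/C₀ × 100% = 9.63 × 10^-3/0.51 × 100% = 1.9%

1.9%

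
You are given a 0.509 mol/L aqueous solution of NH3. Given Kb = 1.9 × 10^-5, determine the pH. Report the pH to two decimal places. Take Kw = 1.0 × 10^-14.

pH = 11.49

NH3 + H2O ⇌ NH4+ + OH-
Kb = x²/(0.509 − x) = 1.9 × 10^-5
Neglecting x in the denominator: x = √(1.9 × 10^-5 × 0.509) = 3.11 × 10^-3 M
pOH = −log(3.11 × 10^-3) = 2.51; pH = 14.00 − 2.51 = 11.49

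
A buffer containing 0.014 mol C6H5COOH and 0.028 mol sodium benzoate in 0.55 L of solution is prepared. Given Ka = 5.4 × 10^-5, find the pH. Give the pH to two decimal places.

pKa = −log(5.4 × 10^-5) = 4.268
Using pH = pKa + log([base]/[acid]) with [base]/[acid] = 0.028/0.014:
pH = 4.268 + (+0.301) = 4.57

pH = 4.57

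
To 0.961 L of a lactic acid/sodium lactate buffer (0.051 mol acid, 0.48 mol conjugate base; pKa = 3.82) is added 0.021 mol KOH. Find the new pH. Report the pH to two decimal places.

pH = 5.04

OH- converts CH3CH(OH)COOH to CH3CH(OH)COO-: CH3CH(OH)COOH → 0.03 mol, CH3CH(OH)COO- → 0.501 mol.
Henderson–Hasselbalch with mole ratio 0.501/0.03: pH = 3.82 + (+1.223)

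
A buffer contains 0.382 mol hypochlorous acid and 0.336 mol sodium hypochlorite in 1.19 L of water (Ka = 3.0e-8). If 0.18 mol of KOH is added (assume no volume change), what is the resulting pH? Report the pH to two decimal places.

pH = 7.93

OH- converts HOCl to OCl-: HOCl → 0.202 mol, OCl- → 0.516 mol.
pKa = −log(3.0 × 10^-8) = 7.523
pH = pKa + log(n_OCl-/n_HOCl) = 7.523 + log(0.516/0.202) = 7.523 + (+0.407)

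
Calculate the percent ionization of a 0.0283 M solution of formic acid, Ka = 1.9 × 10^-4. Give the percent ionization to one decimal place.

7.9%

HCOOH ⇌ HCOO- + H+; let x = [H+] at equilibrium.
Solve x² + 0.00019x − 5.38e-06 = 0 → x = 2.23 × 10^-3 M
% ionization = x/C₀ × 100% = 2.23 × 10^-3/0.0283 × 100% = 7.9%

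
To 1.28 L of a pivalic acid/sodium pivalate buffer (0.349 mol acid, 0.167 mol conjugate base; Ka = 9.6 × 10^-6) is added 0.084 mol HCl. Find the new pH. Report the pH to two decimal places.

After neutralization: n((CH3)3CCOOH) = 0.433 mol, n((CH3)3CCOO-) = 0.083 mol.
pKa = −log(9.6 × 10^-6) = 5.018
pH = pKa + log([A⁻]/[HA]) = 5.018 + log(0.083/0.433) = 5.018 -0.717

pH = 4.30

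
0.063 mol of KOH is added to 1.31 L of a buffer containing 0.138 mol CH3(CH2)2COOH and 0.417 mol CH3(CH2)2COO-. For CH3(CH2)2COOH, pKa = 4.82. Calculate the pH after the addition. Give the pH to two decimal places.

pH = 5.63

After neutralization: n(CH3(CH2)2COOH) = 0.075 mol, n(CH3(CH2)2COO-) = 0.48 mol.
Henderson–Hasselbalch with mole ratio 0.48/0.075: pH = 4.82 + (+0.806)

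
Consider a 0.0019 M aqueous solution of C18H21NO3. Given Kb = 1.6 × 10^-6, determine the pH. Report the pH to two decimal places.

pH = 9.74

C18H21NO3 + H2O ⇌ C18H22NO3+ + OH-
Kb = [OH-]²/(0.0019 − [OH-]) = 1.6 × 10^-6
Assume [OH-] ≪ 0.0019: [OH-] ≈ √(1.6 × 10^-6 × 0.0019) = 5.51 × 10^-5 M
pOH = 4.26, so pH = 14.00 − pOH = 9.74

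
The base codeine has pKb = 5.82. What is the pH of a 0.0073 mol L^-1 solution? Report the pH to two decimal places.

pH = 10.02

C18H21NO3 + H2O ⇌ C18H22NO3+ + OH-
Kb = 10^(−5.82) = 1.51 × 10^-6
Let x = [OH-] at equilibrium. Kb = x²/(0.0073 − x).
Assume x ≪ 0.0073: x ≈ √(1.51 × 10^-6 × 0.0073) = 1.05 × 10^-4 M
pOH = 3.98, so pH = 14.00 − pOH = 10.02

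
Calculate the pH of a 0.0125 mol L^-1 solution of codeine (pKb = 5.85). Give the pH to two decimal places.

C18H21NO3 + H2O ⇌ C18H22NO3+ + OH-
Kb = 10^(−5.85) = 1.41 × 10^-6
Kb = [OH-]²/(0.0125 − [OH-]) = 1.41 × 10^-6
Assume [OH-] ≪ 0.0125: [OH-] ≈ √(1.41 × 10^-6 × 0.0125) = 1.33 × 10^-4 M
([OH-]/C₀ = 1.1% < 5%, so the approximation holds.)
pOH = −log(1.33 × 10^-4) = 3.88; pH = 14.00 − 3.88 = 10.12

pH = 10.12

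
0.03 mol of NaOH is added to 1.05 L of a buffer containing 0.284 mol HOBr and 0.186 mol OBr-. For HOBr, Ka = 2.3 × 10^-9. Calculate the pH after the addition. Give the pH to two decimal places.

pH = 8.57

OH- converts HOBr to OBr-: HOBr → 0.254 mol, OBr- → 0.216 mol.
pKa = −log(2.3 × 10^-9) = 8.638
pH = pKa + log(n_OBr-/n_HOBr) = 8.638 + log(0.216/0.254) = 8.638 + (-0.070)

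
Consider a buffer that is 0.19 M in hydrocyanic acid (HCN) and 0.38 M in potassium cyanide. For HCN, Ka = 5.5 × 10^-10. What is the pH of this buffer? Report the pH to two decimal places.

pKa = −log(5.5 × 10^-10) = 9.260
Using pH = pKa + log([base]/[acid]) with [base]/[acid] = 0.38/0.19:
pH = 9.260 + (+0.301) = 9.56

pH = 9.56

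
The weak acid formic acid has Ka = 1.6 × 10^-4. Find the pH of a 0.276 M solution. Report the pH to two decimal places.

pH = 2.18

HCOOH ⇌ HCOO- + H+
From the ICE table, Ka = x²/(0.276 − x) = 1.6 × 10^-4.
Neglecting x in the denominator: x = √(1.6 × 10^-4 × 0.276) = 6.65 × 10^-3 M
pH = −log(6.65 × 10^-3) = 2.18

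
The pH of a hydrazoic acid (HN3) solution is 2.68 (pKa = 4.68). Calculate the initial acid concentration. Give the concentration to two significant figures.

C₀ = 2.1 × 10^-1 M

[H+] = 10^(-2.68) = 2.09 × 10^-3 M = x
Ka = 10^(−4.68) = 2.09 × 10^-5
Ka = x²/(C₀ − x) ⇒ C₀ = x + x²/Ka
C₀ = 2.09 × 10^-3 + (2.09 × 10^-3)²/(2.09 × 10^-5) = 2.11 × 10^-1 M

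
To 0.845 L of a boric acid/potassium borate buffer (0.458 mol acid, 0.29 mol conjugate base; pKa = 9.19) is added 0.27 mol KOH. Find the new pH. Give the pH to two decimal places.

After neutralization: n(B(OH)3) = 0.188 mol, n(B(OH)4-) = 0.56 mol.
pH = pKa + log([A⁻]/[HA]) = 9.19 + log(0.56/0.188) = 9.19 +0.474

pH = 9.66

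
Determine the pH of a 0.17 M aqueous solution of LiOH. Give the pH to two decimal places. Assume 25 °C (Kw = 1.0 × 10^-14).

LiOH is a strong base; [OH-] = 0.17 M.
pOH = -log(0.17) = 0.77
pH = 14.00 - 0.77 = 13.23

pH = 13.23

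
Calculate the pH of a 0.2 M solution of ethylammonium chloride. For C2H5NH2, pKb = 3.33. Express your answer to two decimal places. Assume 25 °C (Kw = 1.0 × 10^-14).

pH = 5.68

C2H5NH3+ is the conjugate acid of the weak base C2H5NH2.
Kb = 10^(−3.33) = 4.68 × 10^-4
Ka = Kw/Kb = 1.0×10^-14 / 4.68 × 10^-4 = 2.14 × 10^-11
From the ICE table, Ka = [H+]²/(0.2 − [H+]) = 2.14 × 10^-11.
Neglecting [H+] in the denominator: [H+] = √(2.14 × 10^-11 × 0.2) = 2.07 × 10^-6 M
Check: 0.001% ionized — well under 5%, approximation valid.
pH = −log[H+] = −log(2.07 × 10^-6) = 5.68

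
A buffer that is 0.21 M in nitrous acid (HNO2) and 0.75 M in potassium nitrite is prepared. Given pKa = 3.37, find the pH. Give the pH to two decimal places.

Henderson–Hasselbalch: pH = pKa + log([NO2-]/[HNO2]) = 3.37 + log(0.75/0.21)
pH = 3.37 + (+0.553) = 3.92

pH = 3.92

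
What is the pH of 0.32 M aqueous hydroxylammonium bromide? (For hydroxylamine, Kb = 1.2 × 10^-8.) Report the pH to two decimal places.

pH = 3.29

NH3OH+ is the conjugate acid of the weak base NH2OH.
Ka = Kw/Kb = 1.0×10^-14 / 1.2 × 10^-8 = 8.33 × 10^-7
Ka = x²/(0.32 − x) = 8.33 × 10^-7
Assume x ≪ 0.32: x ≈ √(8.33 × 10^-7 × 0.32) = 5.16 × 10^-4 M
pH = −log[H+] = −log(5.16 × 10^-4) = 3.29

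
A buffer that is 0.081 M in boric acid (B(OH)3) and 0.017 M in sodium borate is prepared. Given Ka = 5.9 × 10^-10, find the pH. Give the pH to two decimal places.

pKa = −log(5.9 × 10^-10) = 9.229
pH = pKa + log([A⁻]/[HA]) = 9.229 + log(0.017/0.081)
pH = 9.229 + (-0.678) = 8.55

pH = 8.55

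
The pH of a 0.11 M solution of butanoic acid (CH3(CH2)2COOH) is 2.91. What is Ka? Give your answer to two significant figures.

Ka = 1.4 × 10^-5

[H+] = 10^(-2.91) = 1.23 × 10^-3 M
At equilibrium [HA] = 0.11 − 1.23 × 10^-3 = 1.09 × 10^-1 M
Ka = [H+][A-]/[HA] = (1.23 × 10^-3)² / 1.09 × 10^-1 = 1.4 × 10^-5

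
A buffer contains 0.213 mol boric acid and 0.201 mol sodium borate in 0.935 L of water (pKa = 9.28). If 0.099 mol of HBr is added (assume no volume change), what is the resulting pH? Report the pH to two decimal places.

Added H+ converts B(OH)4- to B(OH)3: B(OH)3 → 0.312 mol, B(OH)4- → 0.102 mol.
pH = pKa + log([A⁻]/[HA]) = 9.28 + log(0.102/0.312) = 9.28 -0.486

pH = 8.79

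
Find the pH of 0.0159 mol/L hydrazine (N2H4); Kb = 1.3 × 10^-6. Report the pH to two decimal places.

N2H4 + H2O ⇌ N2H5+ + OH-
From the ICE table, Kb = x²/(0.0159 − x) = 1.3 × 10^-6.
Since Kb ≪ C₀, x ≈ √(Kb·C₀) = 1.44 × 10^-4 M.
Check: 0.9% ionized — well under 5%, approximation valid.
pOH = −log(1.44 × 10^-4) = 3.84; pH = 14.00 − 3.84 = 10.16

pH = 10.16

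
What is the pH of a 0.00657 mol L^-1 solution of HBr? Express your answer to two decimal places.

HBr is a strong acid and dissociates completely, so [H+] = 0.00657 M.
pH = -log(0.00657) = 2.18

pH = 2.18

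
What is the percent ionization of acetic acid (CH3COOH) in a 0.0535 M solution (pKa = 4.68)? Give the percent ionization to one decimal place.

CH3COOH ⇌ CH3COO- + H+; let x = [H+] at equilibrium.
Ka = 10^(−4.68) = 2.09 × 10^-5
x ≈ √(Ka·C₀) = √(2.09 × 10^-5 × 0.0535) = 1.06 × 10^-3 M
% ionization = x/C₀ × 100% = 1.06 × 10^-3/0.0535 × 100% = 2.0%

2.0%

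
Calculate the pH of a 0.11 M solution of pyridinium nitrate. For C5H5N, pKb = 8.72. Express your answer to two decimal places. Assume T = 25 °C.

C5H5NH+ is the conjugate acid of the weak base C5H5N.
Kb = 10^(−8.72) = 1.91 × 10^-9
Ka = Kw/Kb = 1.0×10^-14 / 1.91 × 10^-9 = 5.24 × 10^-6
Ka = [H+]²/(0.11 − [H+]) = 5.24 × 10^-6
Since Ka ≪ C₀, [H+] ≈ √(Ka·C₀) = 7.59 × 10^-4 M.
([H+]/C₀ = 0.69% < 5%, so the approximation holds.)
pH = −log[H+] = −log(7.59 × 10^-4) = 3.12

pH = 3.12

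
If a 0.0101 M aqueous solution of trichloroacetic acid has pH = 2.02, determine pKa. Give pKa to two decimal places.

pKa = 0.78

[H+] = 10^(-2.02) = 9.55 × 10^-3 M
At equilibrium [HA] = 0.0101 − 9.55 × 10^-3 = 5.50 × 10^-4 M
Ka = [H+][A-]/[HA] = (9.55 × 10^-3)² / 5.50 × 10^-4 = 1.66 × 10^-1
pKa = -log(1.66 × 10^-1) = 0.78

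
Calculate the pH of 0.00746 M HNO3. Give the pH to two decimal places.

HNO3 is a strong acid and dissociates completely, so [H+] = 0.00746 M.
pH = -log(0.00746) = 2.13

pH = 2.13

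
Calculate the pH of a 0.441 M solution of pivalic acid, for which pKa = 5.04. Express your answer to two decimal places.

(CH3)3CCOOH ⇌ (CH3)3CCOO- + H+
Ka = 10^(−5.04) = 9.12 × 10^-6
Ka = [H+]²/(0.441 − [H+]) = 9.12 × 10^-6
Assume [H+] ≪ 0.441: [H+] ≈ √(9.12 × 10^-6 × 0.441) = 2.01 × 10^-3 M
Check: 0.45% ionized — well under 5%, approximation valid.
pH = −log(2.01 × 10^-3) = 2.70

pH = 2.70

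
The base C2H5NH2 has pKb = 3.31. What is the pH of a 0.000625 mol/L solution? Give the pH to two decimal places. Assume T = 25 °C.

C2H5NH2 + H2O ⇌ C2H5NH3+ + OH-
Kb = 10^(−3.31) = 4.90 × 10^-4
From the ICE table, Kb = [OH-]²/(0.000625 − [OH-]) = 4.90 × 10^-4.
The 5% rule fails; solving [OH-]² + Kb·[OH-] − Kb·C₀ = 0 exactly:
[OH-] = [−0.00049 + √(0.00049² + 1.22e-06)]/2 = 3.60 × 10^-4 M
pOH = −log(3.60 × 10^-4) = 3.44; pH = 14.00 − 3.44 = 10.56

pH = 10.56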